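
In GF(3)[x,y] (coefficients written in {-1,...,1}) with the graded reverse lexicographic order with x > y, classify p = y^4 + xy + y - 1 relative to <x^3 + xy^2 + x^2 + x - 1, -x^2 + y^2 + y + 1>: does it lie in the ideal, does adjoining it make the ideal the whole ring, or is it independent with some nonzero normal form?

y^4 + xy + y - 1 is independent of I; its normal form modulo I is -x - y + 1.

First compute the reduced Gröbner basis of I by Buchberger's algorithm.
f_1 = x^3 + xy^2 + x^2 + x - 1, LT = x^3.
f_2 = -x^2 + y^2 + y + 1, LT = x^2.

S(f_1,f_2): lcm = x^3. S = -xy^2 + x^2 + xy - x - 1.
  leading term xy^2: no divisor's leading term divides it; move -xy^2 to the remainder.
  leading term x^2: subtract (-1)·f_2 from x^2 + xy - x - 1 → xy + y^2 - x + y
  leading term xy: no divisor's leading term divides it; move xy to the remainder.
  leading term y^2: no divisor's leading term divides it; move y^2 to the remainder.
  leading term x: no divisor's leading term divides it; move -x to the remainder.
  leading term y: no divisor's leading term divides it; move y to the remainder.
  remainder -xy^2 + xy + y^2 - x + y ≠ 0; add h_3 = -xy^2 + xy + y^2 - x + y to the basis.

S(f_2,h_3): lcm = x^2y^2. S = -y^4 + x^2y + xy^2 - y^3 - x^2 + xy - y^2.
  leading term y^4: no divisor's leading term divides it; move -y^4 to the remainder.
  leading term x^2y: subtract (-y)·f_2 from x^2y + xy^2 - y^3 - x^2 + xy - y^2 → xy^2 - x^2 + xy + y
  leading term xy^2: subtract (-1)·h_3 from xy^2 - x^2 + xy + y → -x^2 - xy + y^2 - x - y
  leading term x^2: subtract (1)·f_2 from -x^2 - xy + y^2 - x - y → -xy - x + y - 1
  leading term xy: no divisor's leading term divides it; move -xy to the remainder.
  leading term x: no divisor's leading term divides it; move -x to the remainder.
  leading term y: no divisor's leading term divides it; move y to the remainder.
  leading term 1: no divisor's leading term divides it; move -1 to the remainder.
  remainder -y^4 - xy - x + y - 1 ≠ 0; add h_4 = -y^4 - xy - x + y - 1 to the basis.

The other S-polynomials (S(f_1,h_3), S(f_1,h_4), S(f_2,h_4), S(h_3,h_4)) all reduce to 0 modulo the current basis, so we have a Gröbner basis.
Inter-reduce: drop elements whose leading term is divisible by another's, tail-reduce, and make monic.
Reduced Gröbner basis: {y^4 + xy + x - y + 1, xy^2 - xy - y^2 + x - y, x^2 - y^2 - y - 1}.
Label its elements g_1 = y^4 + xy + x - y + 1, g_2 = xy^2 - xy - y^2 + x - y, g_3 = x^2 - y^2 - y - 1.

Reduce p = y^4 + xy + y - 1 modulo G:
  leading term y^4: subtract (1)·g_1 from y^4 + xy + y - 1 → -x - y + 1
  leading term x: no divisor's leading term divides it; move -x to the remainder.
  leading term y: no divisor's leading term divides it; move -y to the remainder.
  leading term 1: no divisor's leading term divides it; move 1 to the remainder.
  normal form = -x - y + 1.
The normal form is nonzero, so p ∉ I. Since p minus its normal form lies in I, I + (p) = I + (r) where r = -x - y + 1; decide whether this ideal is the whole ring.
Run Buchberger on G together with r (pairs among the g_i already reduce to 0 since G is a Gröbner basis):
g_1 = y^4 + xy + x - y + 1, LT = y^4.
g_2 = xy^2 - xy - y^2 + x - y, LT = xy^2.
g_3 = x^2 - y^2 - y - 1, LT = x^2.
r = -x - y + 1, LT = x.

S(g_2,r): lcm = xy^2. S = -y^3 - xy + x - y.
  leading term y^3: no divisor's leading term divides it; move -y^3 to the remainder.
  leading term xy: subtract (y)·r from -xy + x - y → y^2 + x + y
  leading term y^2: no divisor's leading term divides it; move y^2 to the remainder.
  leading term x: subtract (-1)·r from x + y → 1
  leading term 1: no divisor's leading term divides it; move 1 to the remainder.
  remainder -y^3 + y^2 + 1 ≠ 0; add m_5 = -y^3 + y^2 + 1 to the basis.

The other S-polynomials (S(g_1,g_2), S(g_1,g_3), S(g_1,r), S(g_2,g_3), S(g_3,r), S(g_1,m_5), S(g_2,m_5), S(g_3,m_5), S(r,m_5)) all reduce to 0 modulo the current basis, so we have a Gröbner basis.
Inter-reduce: drop elements whose leading term is divisible by another's, tail-reduce, and make monic.
Reduced Gröbner basis: {y^3 - y^2 - 1, x + y - 1}.
The reduced Gröbner basis of I + (p) is {y^3 - y^2 - 1, x + y - 1} ≠ {1}, a proper ideal, so the enlarged system stays consistent: p is independent of I, with normal form -x - y + 1.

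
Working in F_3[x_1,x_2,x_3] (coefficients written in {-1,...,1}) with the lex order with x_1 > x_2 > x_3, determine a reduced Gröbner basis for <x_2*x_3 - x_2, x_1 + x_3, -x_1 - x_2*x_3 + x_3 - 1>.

G = {x_1 + x_3, x_2 + x_3 + 1, x_3**2 - 1}

f_1 = x_2*x_3 - x_2, LT = x_2*x_3.
f_2 = x_1 + x_3, LT = x_1.
f_3 = -x_1 - x_2*x_3 + x_3 - 1, LT = x_1.

S(f_2,f_3): lcm = x_1. S = -x_2*x_3 - x_3 - 1.
  leading term x_2*x_3: subtract (-1)·f_1 from -x_2*x_3 - x_3 - 1 → -x_2 - x_3 - 1
  leading term x_2: no divisor's leading term divides it; move -x_2 to the remainder.
  leading term x_3: no divisor's leading term divides it; move -x_3 to the remainder.
  leading term 1: no divisor's leading term divides it; move -1 to the remainder.
  remainder -x_2 - x_3 - 1 ≠ 0; add g_4 = -x_2 - x_3 - 1 to the basis.

S(f_1,g_4): lcm = x_2*x_3. S = -x_2 - x_3**2 - x_3.
  leading term x_2: subtract (1)·g_4 from -x_2 - x_3**2 - x_3 → -x_3**2 + 1
  leading term x_3**2: no divisor's leading term divides it; move -x_3**2 to the remainder.
  leading term 1: no divisor's leading term divides it; move 1 to the remainder.
  remainder -x_3**2 + 1 ≠ 0; add g_5 = -x_3**2 + 1 to the basis.

The other S-polynomials (S(f_1,f_2), S(f_1,f_3), S(f_2,g_4), S(f_3,g_4), S(f_1,g_5), S(f_2,g_5), S(f_3,g_5), S(g_4,g_5)) all reduce to 0 modulo the current basis, so we have a Gröbner basis.
Inter-reduce: drop elements whose leading term is divisible by another's, tail-reduce, and make monic.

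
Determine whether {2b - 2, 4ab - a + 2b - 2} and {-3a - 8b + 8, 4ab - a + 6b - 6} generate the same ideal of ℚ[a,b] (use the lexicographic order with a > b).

Equality of ideals is decidable: compute both reduced Gröbner bases (unique for the ordering) and check whether they agree.
Buchberger on the first generating set:
f_1 = 2b - 2, LT = b.
f_2 = 4ab - a + 2b - 2, LT = ab.

S(f_1,f_2): lcm = ab. S = -¾a - ½b + ½.
  leading term a: no divisor's leading term divides it; move -¾a to the remainder.
  leading term b: subtract (-¼)·f_1 from -½b + ½ → 0
  remainder -¾a ≠ 0; add g_3 = -¾a to the basis.

The other S-polynomials (S(f_1,g_3), S(f_2,g_3)) all reduce to 0 modulo the current basis, so we have a Gröbner basis.
Inter-reduce: drop elements whose leading term is divisible by another's, tail-reduce, and make monic.
Reduced Gröbner basis: {a, b - 1}.

Buchberger on the second generating set:
h_1 = -3a - 8b + 8, LT = a.
h_2 = 4ab - a + 6b - 6, LT = ab.

S(h_1,h_2): lcm = ab. S = ¼a + 8/3b² - 25/6b + 3/2.
  leading term a: subtract (-1/12)·h_1 from ¼a + 8/3b² - 25/6b + 3/2 → 8/3b² - 29/6b + 13/6
  leading term b²: no divisor's leading term divides it; move 8/3b² to the remainder.
  leading term b: no divisor's leading term divides it; move -29/6b to the remainder.
  leading term 1: no divisor's leading term divides it; move 13/6 to the remainder.
  remainder 8/3b² - 29/6b + 13/6 ≠ 0; add k_3 = 8/3b² - 29/6b + 13/6 to the basis.

The other S-polynomials (S(h_1,k_3), S(h_2,k_3)) all reduce to 0 modulo the current basis, so we have a Gröbner basis.
Inter-reduce: drop elements whose leading term is divisible by another's, tail-reduce, and make monic.
Reduced Gröbner basis: {a + 8/3b - 8/3, b² - 29/16b + 13/16}.

The bases are distinct; the ideals are different.

No, the ideals differ.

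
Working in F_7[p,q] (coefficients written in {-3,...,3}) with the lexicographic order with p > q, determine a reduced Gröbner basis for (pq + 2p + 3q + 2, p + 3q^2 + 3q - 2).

f_1 = pq + 2p + 3q + 2, LT = pq.
f_2 = p + 3q^2 + 3q - 2, LT = p.

S(f_1,f_2): lcm = pq. S = 2p - 3q^3 - 3q^2 - 2q + 2.
  leading term p: subtract (2)·f_2 from 2p - 3q^3 - 3q^2 - 2q + 2 → -3q^3 - 2q^2 - q - 1
  leading term q^3: no divisor's leading term divides it; move -3q^3 to the remainder.
  leading term q^2: no divisor's leading term divides it; move -2q^2 to the remainder.
  leading term q: no divisor's leading term divides it; move -q to the remainder.
  leading term 1: no divisor's leading term divides it; move -1 to the remainder.
  remainder -3q^3 - 2q^2 - q - 1 ≠ 0; add g_3 = -3q^3 - 2q^2 - q - 1 to the basis.

The other S-polynomials (S(f_1,g_3), S(f_2,g_3)) all reduce to 0 modulo the current basis, so we have a Gröbner basis.
Inter-reduce: drop elements whose leading term is divisible by another's, tail-reduce, and make monic.

G = {p + 3q^2 + 3q - 2, q^3 + 3q^2 - 2q - 2}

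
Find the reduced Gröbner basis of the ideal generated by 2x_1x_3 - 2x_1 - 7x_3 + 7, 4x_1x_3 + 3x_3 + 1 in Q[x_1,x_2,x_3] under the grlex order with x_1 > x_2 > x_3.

f_1 = 2x_1x_3 - 2x_1 - 7x_3 + 7, LT = x_1x_3.
f_2 = 4x_1x_3 + 3x_3 + 1, LT = x_1x_3.

S(f_1,f_2): lcm = x_1x_3. S = -x_1 - \tfrac{17}{4}x_3 + \tfrac{13}{4}.
  leading term x_1: no divisor's leading term divides it; move -x_1 to the remainder.
  leading term x_3: no divisor's leading term divides it; move -\tfrac{17}{4}x_3 to the remainder.
  leading term 1: no divisor's leading term divides it; move \tfrac{13}{4} to the remainder.
  remainder -x_1 - \tfrac{17}{4}x_3 + \tfrac{13}{4} ≠ 0; add g_3 = -x_1 - \tfrac{17}{4}x_3 + \tfrac{13}{4} to the basis.

S(f_1,g_3): lcm = x_1x_3. S = -\tfrac{17}{4}x_3^{2} - x_1 - \tfrac{1}{4}x_3 + \tfrac{7}{2}.
  leading term x_3^{2}: no divisor's leading term divides it; move -\tfrac{17}{4}x_3^{2} to the remainder.
  leading term x_1: subtract (1)·g_3 from -x_1 - \tfrac{1}{4}x_3 + \tfrac{7}{2} → 4x_3 + \tfrac{1}{4}
  leading term x_3: no divisor's leading term divides it; move 4x_3 to the remainder.
  leading term 1: no divisor's leading term divides it; move \tfrac{1}{4} to the remainder.
  remainder -\tfrac{17}{4}x_3^{2} + 4x_3 + \tfrac{1}{4} ≠ 0; add g_4 = -\tfrac{17}{4}x_3^{2} + 4x_3 + \tfrac{1}{4} to the basis.

The other S-polynomials (S(f_2,g_3), S(f_1,g_4), S(f_2,g_4), S(g_3,g_4)) all reduce to 0 modulo the current basis, so we have a Gröbner basis.
Inter-reduce: drop elements whose leading term is divisible by another's, tail-reduce, and make monic.

G = {x_3^{2} - \tfrac{16}{17}x_3 - \tfrac{1}{17}, x_1 + \tfrac{17}{4}x_3 - \tfrac{13}{4}}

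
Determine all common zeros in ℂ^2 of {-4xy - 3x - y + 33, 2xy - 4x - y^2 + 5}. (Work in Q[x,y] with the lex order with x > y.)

{(2, 3), (11/16 + 15*sqrt(913)/176, -17/8 + sqrt(913)/8), (11/16 - 15*sqrt(913)/176, -sqrt(913)/8 - 17/8)}

Compute a lex Gröbner basis by Buchberger's algorithm.
f_1 = -4xy - 3x - y + 33, LT = xy.
f_2 = 2xy - 4x - y^2 + 5, LT = xy.

S(f_1,f_2): lcm = xy. S = 11/4x + 1/2y^2 + 1/4y - 43/4.
  reduce S modulo (f_1, f_2):
  remainder 11/4x + 1/2y^2 + 1/4y - 43/4 ≠ 0; add h_3 = 11/4x + 1/2y^2 + 1/4y - 43/4 to the basis.

S(f_1,h_3): lcm = xy. S = 3/4x - 2/11y^3 - 1/11y^2 + 183/44y - 33/4.
  reduce S modulo (f_1, f_2, h_3):
  remainder -2/11y^3 - 5/22y^2 + 45/11y - 117/22 ≠ 0; add h_4 = -2/11y^3 - 5/22y^2 + 45/11y - 117/22 to the basis.

The other S-polynomials (S(f_2,h_3), S(f_1,h_4), S(f_2,h_4), S(h_3,h_4)) all reduce to 0 modulo the current basis, so we have a Gröbner basis.
Inter-reduce: drop elements whose leading term is divisible by another's, tail-reduce, and make monic.
Reduced Gröbner basis: {x + 2/11y^2 + 1/11y - 43/11, y^3 + 5/4y^2 - 45/2y + 117/4}.

The lex basis is triangular: the last element involves only y. Solving y^3 + 5/4y^2 - 45/2y + 117/4 = 0 gives y ∈ {3, -17/8 + sqrt(913)/8, -sqrt(913)/8 - 17/8}; substituting each value into the earlier elements determines the remaining variables.
  y = 3: the earlier basis element becomes x - 2 = 0, giving x = 2 — point (2, 3).
  y = -17/8 + sqrt(913)/8: the earlier basis element becomes x - 15*sqrt(913)/176 - 11/16 = 0, giving x = 11/16 + 15*sqrt(913)/176 — point (11/16 + 15*sqrt(913)/176, -17/8 + sqrt(913)/8).
  y = -sqrt(913)/8 - 17/8: the earlier basis element becomes x - 11/16 + 15*sqrt(913)/176 = 0, giving x = 11/16 - 15*sqrt(913)/176 — point (11/16 - 15*sqrt(913)/176, -sqrt(913)/8 - 17/8).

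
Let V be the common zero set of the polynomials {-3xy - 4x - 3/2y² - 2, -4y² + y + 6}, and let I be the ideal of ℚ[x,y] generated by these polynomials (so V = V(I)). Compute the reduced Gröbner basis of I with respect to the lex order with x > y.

f_1 = -3xy - 4x - 3/2y² - 2, LT = xy.
f_2 = -4y² + y + 6, LT = y².

S(f_1,f_2): lcm = xy². S = 19/12xy + 3/2x + ½y³ + ⅔y.
  leading term xy: subtract (-19/36)·f_1 from 19/12xy + 3/2x + ½y³ + ⅔y → -11/18x + ½y³ - 19/24y² + ⅔y - 19/18
  leading term x: no divisor's leading term divides it; move -11/18x to the remainder.
  leading term y³: subtract (-⅛y)·f_2 from ½y³ - 19/24y² + ⅔y - 19/18 → -⅔y² + 17/12y - 19/18
  leading term y²: subtract (⅙)·f_2 from -⅔y² + 17/12y - 19/18 → 5/4y - 37/18
  leading term y: no divisor's leading term divides it; move 5/4y to the remainder.
  leading term 1: no divisor's leading term divides it; move -37/18 to the remainder.
  remainder -11/18x + 5/4y - 37/18 ≠ 0; add g_3 = -11/18x + 5/4y - 37/18 to the basis.

S(f_1,g_3): lcm = xy. S = 4/3x + 28/11y² - 37/11y + ⅔.
  leading term x: subtract (-24/11)·g_3 from 4/3x + 28/11y² - 37/11y + ⅔ → 28/11y² - 7/11y - 42/11
  leading term y²: subtract (-7/11)·f_2 from 28/11y² - 7/11y - 42/11 → 0
  remainder 0.

S(f_2,g_3): leading monomials are coprime, so the S-polynomial reduces to 0 (Buchberger's first criterion).
Every S-polynomial of the final basis reduces to 0, so we have a Gröbner basis.
Inter-reduce: drop elements whose leading term is divisible by another's, tail-reduce, and make monic.

G = {x - 45/22y + 37/11, y² - ¼y - 3/2}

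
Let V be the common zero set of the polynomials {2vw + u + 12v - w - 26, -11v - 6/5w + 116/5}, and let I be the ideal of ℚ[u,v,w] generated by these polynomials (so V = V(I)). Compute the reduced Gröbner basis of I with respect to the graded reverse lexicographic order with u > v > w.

f_1 = 2vw + u + 12v - w - 26, LT = vw.
f_2 = -11v - 6/5w + 116/5, LT = v.

S(f_1,f_2): lcm = vw. S = -6/55w² + ½u + 6v + 177/110w - 13.
  leading term w²: no divisor's leading term divides it; move -6/55w² to the remainder.
  leading term u: no divisor's leading term divides it; move ½u to the remainder.
  leading term v: subtract (-6/11)·f_2 from 6v + 177/110w - 13 → 21/22w - 19/55
  leading term w: no divisor's leading term divides it; move 21/22w to the remainder.
  leading term 1: no divisor's leading term divides it; move -19/55 to the remainder.
  remainder -6/55w² + ½u + 21/22w - 19/55 ≠ 0; add g_3 = -6/55w² + ½u + 21/22w - 19/55 to the basis.

S(f_1,g_3): lcm = vw². S = 55/12uv + ½uw + 59/4vw - ½w² - 19/6v - 13w.
  leading term uv: subtract (-5/12u)·f_2 from 55/12uv + ½uw + 59/4vw - ½w² - 19/6v - 13w → 59/4vw - ½w² + 29/3u - 19/6v - 13w
  leading term vw: subtract (59/8)·f_1 from 59/4vw - ½w² + 29/3u - 19/6v - 13w → -½w² + 55/24u - 275/3v - 45/8w + 767/4
  leading term w²: subtract (55/12)·g_3 from -½w² + 55/24u - 275/3v - 45/8w + 767/4 → -275/3v - 10w + 580/3
  leading term v: subtract (25/3)·f_2 from -275/3v - 10w + 580/3 → 0
  remainder 0.

S(f_2,g_3): leading monomials are coprime, so the S-polynomial reduces to 0 (Buchberger's first criterion).
Every S-polynomial of the final basis reduces to 0, so we have a Gröbner basis.
Inter-reduce: drop elements whose leading term is divisible by another's, tail-reduce, and make monic.

G = {w² - 55/12u - 35/4w + 19/6, v + 6/55w - 116/55}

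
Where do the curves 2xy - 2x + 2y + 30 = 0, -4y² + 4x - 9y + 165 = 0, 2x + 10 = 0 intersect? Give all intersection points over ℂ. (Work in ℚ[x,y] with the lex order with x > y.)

{(-5, 5)}

Compute a lex Gröbner basis by Buchberger's algorithm.
f_1 = 2xy - 2x + 2y + 30, LT = xy.
f_2 = 4x - 4y² - 9y + 165, LT = x.
f_3 = 2x + 10, LT = x.

S(f_1,f_2): lcm = xy. S = -x + y³ + 9/4y² - 161/4y + 15.
  leading term x: subtract (-¼)·f_2 from -x + y³ + 9/4y² - 161/4y + 15 → y³ + 5/4y² - 85/2y + 225/4
  leading term y³: no divisor's leading term divides it; move y³ to the remainder.
  leading term y²: no divisor's leading term divides it; move 5/4y² to the remainder.
  leading term y: no divisor's leading term divides it; move -85/2y to the remainder.
  leading term 1: no divisor's leading term divides it; move 225/4 to the remainder.
  remainder y³ + 5/4y² - 85/2y + 225/4 ≠ 0; add h_4 = y³ + 5/4y² - 85/2y + 225/4 to the basis.

S(f_1,f_3): lcm = xy. S = -x - 4y + 15.
  leading term x: subtract (-¼)·f_2 from -x - 4y + 15 → -y² - 25/4y + 225/4
  leading term y²: no divisor's leading term divides it; move -y² to the remainder.
  leading term y: no divisor's leading term divides it; move -25/4y to the remainder.
  leading term 1: no divisor's leading term divides it; move 225/4 to the remainder.
  remainder -y² - 25/4y + 225/4 ≠ 0; add h_5 = -y² - 25/4y + 225/4 to the basis.

S(f_2,f_3): lcm = x. S = -y² - 9/4y + 145/4.
  leading term y²: subtract (1)·h_5 from -y² - 9/4y + 145/4 → 4y - 20
  leading term y: no divisor's leading term divides it; move 4y to the remainder.
  leading term 1: no divisor's leading term divides it; move -20 to the remainder.
  remainder 4y - 20 ≠ 0; add h_6 = 4y - 20 to the basis.

S(f_1,h_4): lcm = xy³. S = -9/4xy² + 85/2xy - 225/4x + y³ + 15y².
  leading term xy²: subtract (-9/8y)·f_1 from -9/4xy² + 85/2xy - 225/4x + y³ + 15y² → 161/4xy - 225/4x + y³ + 69/4y² + 135/4y
  leading term xy: subtract (161/8)·f_1 from 161/4xy - 225/4x + y³ + 69/4y² + 135/4y → -16x + y³ + 69/4y² - 13/2y - 2415/4
  leading term x: subtract (-4)·f_2 from -16x + y³ + 69/4y² - 13/2y - 2415/4 → y³ + 5/4y² - 85/2y + 225/4
  leading term y³: subtract (1)·h_4 from y³ + 5/4y² - 85/2y + 225/4 → 0
  remainder 0.

S(f_2,h_4): leading monomials are coprime, so the S-polynomial reduces to 0 (Buchberger's first criterion).
S(f_3,h_4): leading monomials are coprime, so the S-polynomial reduces to 0 (Buchberger's first criterion).
S(f_1,h_5): lcm = xy². S = -29/4xy + 225/4x + y² + 15y.
  leading term xy: subtract (-29/8)·f_1 from -29/4xy + 225/4x + y² + 15y → 49x + y² + 89/4y + 435/4
  leading term x: subtract (49/4)·f_2 from 49x + y² + 89/4y + 435/4 → 50y² + 265/2y - 3825/2
  leading term y²: subtract (-50)·h_5 from 50y² + 265/2y - 3825/2 → -180y + 900
  leading term y: subtract (-45)·h_6 from -180y + 900 → 0
  remainder 0.

S(f_2,h_5): leading monomials are coprime, so the S-polynomial reduces to 0 (Buchberger's first criterion).
S(f_3,h_5): leading monomials are coprime, so the S-polynomial reduces to 0 (Buchberger's first criterion).
S(h_4,h_5): lcm = y³. S = -5y² + 55/4y + 225/4.
  leading term y²: subtract (5)·h_5 from -5y² + 55/4y + 225/4 → 45y - 225
  leading term y: subtract (45/4)·h_6 from 45y - 225 → 0
  remainder 0.

S(f_1,h_6): lcm = xy. S = 4x + y + 15.
  leading term x: subtract (1)·f_2 from 4x + y + 15 → 4y² + 10y - 150
  leading term y²: subtract (-4)·h_5 from 4y² + 10y - 150 → -15y + 75
  leading term y: subtract (-15/4)·h_6 from -15y + 75 → 0
  remainder 0.

S(f_2,h_6): leading monomials are coprime, so the S-polynomial reduces to 0 (Buchberger's first criterion).
S(f_3,h_6): leading monomials are coprime, so the S-polynomial reduces to 0 (Buchberger's first criterion).
S(h_4,h_6): lcm = y³. S = 25/4y² - 85/2y + 225/4.
  leading term y²: subtract (-25/4)·h_5 from 25/4y² - 85/2y + 225/4 → -1305/16y + 6525/16
  leading term y: subtract (-1305/64)·h_6 from -1305/16y + 6525/16 → 0
  remainder 0.

S(h_5,h_6): lcm = y². S = 45/4y - 225/4.
  leading term y: subtract (45/16)·h_6 from 45/4y - 225/4 → 0
  remainder 0.

Every S-polynomial of the final basis reduces to 0, so we have a Gröbner basis.
Inter-reduce: drop elements whose leading term is divisible by another's, tail-reduce, and make monic.
Reduced Gröbner basis: {x + 5, y - 5}.

A lex Gröbner basis eliminates variables successively. Here y - 5 depends only on y, with roots {5}; lifting each root through the earlier basis elements recovers the full solutions.
  y = 5: the earlier basis element becomes x + 5 = 0, giving x = -5 — point (-5, 5).
Each listed point satisfies every original equation (direct substitution).
This is the nonlinear analogue of row-reducing a linear system.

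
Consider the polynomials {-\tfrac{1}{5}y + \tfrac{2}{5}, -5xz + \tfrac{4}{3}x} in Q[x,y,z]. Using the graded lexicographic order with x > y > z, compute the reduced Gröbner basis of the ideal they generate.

G = {xz - \tfrac{4}{15}x, y - 2}

This is the nonlinear analogue of row-reducing a linear system.

f_1 = -\tfrac{1}{5}y + \tfrac{2}{5}, LT = y.
f_2 = -5xz + \tfrac{4}{3}x, LT = xz.

The S-polynomials (S(f_1,f_2)) all reduce to 0 modulo the current basis, so we have a Gröbner basis.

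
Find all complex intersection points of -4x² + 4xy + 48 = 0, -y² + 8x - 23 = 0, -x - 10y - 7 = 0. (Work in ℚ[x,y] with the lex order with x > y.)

Compute a lex Gröbner basis by Buchberger's algorithm.
f_1 = -4x² + 4xy + 48, LT = x².
f_2 = 8x - y² - 23, LT = x.
f_3 = -x - 10y - 7, LT = x.

S(f_1,f_2): lcm = x². S = ⅛xy² - xy + 23/8x - 12.
  reduce S modulo (f_1, f_2, f_3):
  remainder 1/64y⁴ - ⅛y³ + 23/32y² - 23/8y - 239/64 ≠ 0; add h_4 = 1/64y⁴ - ⅛y³ + 23/32y² - 23/8y - 239/64 to the basis.

S(f_1,f_3): lcm = x². S = -11xy - 7x - 12.
  reduce S modulo (f_1, f_2, f_3, h_4):
  remainder -11/8y³ - ⅞y² - 253/8y - 257/8 ≠ 0; add h_5 = -11/8y³ - ⅞y² - 253/8y - 257/8 to the basis.

S(f_2,f_3): lcm = x. S = -⅛y² - 10y - 79/8.
  reduce S modulo (f_1, f_2, f_3, h_4, h_5):
  remainder -⅛y² - 10y - 79/8 ≠ 0; add h_6 = -⅛y² - 10y - 79/8 to the basis.

S(h_4,h_5): lcm = y⁴. S = -95/11y³ + 23y² - 2281/11y - 239.
  reduce S modulo (f_1, f_2, f_3, h_4, h_5, h_6):
  remainder -276896/121y - 276896/121 ≠ 0; add h_7 = -276896/121y - 276896/121 to the basis.

The other S-polynomials (S(f_1,h_4), S(f_2,h_4), S(f_3,h_4), S(f_1,h_5), S(f_2,h_5), S(f_3,h_5), S(f_1,h_6), S(f_2,h_6), S(f_3,h_6), S(h_4,h_6), S(h_5,h_6), S(f_1,h_7), S(f_2,h_7), S(f_3,h_7), S(h_4,h_7), S(h_5,h_7), S(h_6,h_7)) all reduce to 0 modulo the current basis, so we have a Gröbner basis.
Inter-reduce: drop elements whose leading term is divisible by another's, tail-reduce, and make monic.
Reduced Gröbner basis: {x - 3, y + 1}.

The lex basis is triangular: the last element involves only y. Solving y + 1 = 0 gives y ∈ {-1}; substituting each value into the earlier elements determines the remaining variables.
  y = -1: the earlier basis element becomes x - 3 = 0, giving x = 3 — point (3, -1).

{(3, -1)}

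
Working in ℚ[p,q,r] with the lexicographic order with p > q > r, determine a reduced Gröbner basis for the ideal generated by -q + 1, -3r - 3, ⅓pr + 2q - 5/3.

f_1 = -q + 1, LT = q.
f_2 = -3r - 3, LT = r.
f_3 = ⅓pr + 2q - 5/3, LT = pr.

S(f_2,f_3): lcm = pr. S = p - 6q + 5.
  reduce S modulo (f_1, f_2, f_3):
  remainder p - 1 ≠ 0; add g_4 = p - 1 to the basis.

The other S-polynomials (S(f_1,f_2), S(f_1,f_3), S(f_1,g_4), S(f_2,g_4), S(f_3,g_4)) all reduce to 0 modulo the current basis, so we have a Gröbner basis.
Inter-reduce: drop elements whose leading term is divisible by another's, tail-reduce, and make monic.

G = {p - 1, q - 1, r + 1}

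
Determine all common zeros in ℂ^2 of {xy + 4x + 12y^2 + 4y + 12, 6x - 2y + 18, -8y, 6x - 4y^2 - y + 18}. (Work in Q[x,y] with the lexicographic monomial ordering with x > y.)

Compute a lex Gröbner basis by Buchberger's algorithm.
f_1 = xy + 4x + 12y^2 + 4y + 12, LT = xy.
f_2 = 6x - 2y + 18, LT = x.
f_3 = -8y, LT = y.
f_4 = 6x - 4y^2 - y + 18, LT = x.

The S-polynomials (S(f_1,f_2), S(f_1,f_3), S(f_1,f_4), S(f_2,f_3), S(f_2,f_4), S(f_3,f_4)) all reduce to 0 modulo the current basis, so we have a Gröbner basis.
Inter-reduce: drop elements whose leading term is divisible by another's, tail-reduce, and make monic.
Reduced Gröbner basis: {x + 3, y}.

From the last basis element, y = 0, so y takes values in {0}. Each choice, substituted upward through the basis, yields the corresponding point(s) of the solution set.
  y = 0: the earlier basis element becomes x + 3 = 0, giving x = -3 — point (-3, 0).

{(-3, 0)}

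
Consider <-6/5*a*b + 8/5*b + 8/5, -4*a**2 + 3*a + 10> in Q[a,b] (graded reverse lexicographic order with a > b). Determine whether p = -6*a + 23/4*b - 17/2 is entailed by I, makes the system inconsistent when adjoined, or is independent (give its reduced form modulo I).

First compute the reduced Gröbner basis of I by Buchberger's algorithm.
f_1 = -6/5*a*b + 8/5*b + 8/5, LT = a*b.
f_2 = -4*a**2 + 3*a + 10, LT = a**2.

S(f_1,f_2): lcm = a**2*b. S = -7/12*a*b - 4/3*a + 5/2*b.
  leading term a*b: subtract (35/72)·f_1 from -7/12*a*b - 4/3*a + 5/2*b → -4/3*a + 31/18*b - 7/9
  leading term a: no divisor's leading term divides it; move -4/3*a to the remainder.
  leading term b: no divisor's leading term divides it; move 31/18*b to the remainder.
  leading term 1: no divisor's leading term divides it; move -7/9 to the remainder.
  remainder -4/3*a + 31/18*b - 7/9 ≠ 0; add h_3 = -4/3*a + 31/18*b - 7/9 to the basis.

S(f_1,h_3): lcm = a*b. S = 31/24*b**2 - 23/12*b - 4/3.
  leading term b**2: no divisor's leading term divides it; move 31/24*b**2 to the remainder.
  leading term b: no divisor's leading term divides it; move -23/12*b to the remainder.
  leading term 1: no divisor's leading term divides it; move -4/3 to the remainder.
  remainder 31/24*b**2 - 23/12*b - 4/3 ≠ 0; add h_4 = 31/24*b**2 - 23/12*b - 4/3 to the basis.

The other S-polynomials (S(f_2,h_3), S(f_1,h_4), S(f_2,h_4), S(h_3,h_4)) all reduce to 0 modulo the current basis, so we have a Gröbner basis.
Inter-reduce: drop elements whose leading term is divisible by another's, tail-reduce, and make monic.
Reduced Gröbner basis: {b**2 - 46/31*b - 32/31, a - 31/24*b + 7/12}.
Label its elements g_1 = b**2 - 46/31*b - 32/31, g_2 = a - 31/24*b + 7/12.

Reduce p = -6*a + 23/4*b - 17/2 modulo G:
  leading term a: subtract (-6)·g_2 from -6*a + 23/4*b - 17/2 → -2*b - 5
  leading term b: no divisor's leading term divides it; move -2*b to the remainder.
  leading term 1: no divisor's leading term divides it; move -5 to the remainder.
  normal form = -2*b - 5.
The normal form is nonzero, so p ∉ I. Since p minus its normal form lies in I, I + (p) = I + (r) where r = -2*b - 5; decide whether this ideal is the whole ring.
Run Buchberger on G together with r (pairs among the g_i already reduce to 0 since G is a Gröbner basis):
g_1 = b**2 - 46/31*b - 32/31, LT = b**2.
g_2 = a - 31/24*b + 7/12, LT = a.
r = -2*b - 5, LT = b.

S(g_1,r): lcm = b**2. S = -247/62*b - 32/31.
  leading term b: subtract (247/124)·r from -247/62*b - 32/31 → 1107/124
  leading term 1: no divisor's leading term divides it; move 1107/124 to the remainder.
  remainder 1107/124 ≠ 0; add m_4 = 1107/124 to the basis.

The other S-polynomials (S(g_1,g_2), S(g_2,r), S(g_1,m_4), S(g_2,m_4), S(r,m_4)) all reduce to 0 modulo the current basis, so we have a Gröbner basis.
Inter-reduce: drop elements whose leading term is divisible by another's, tail-reduce, and make monic.
Reduced Gröbner basis: {1}.
The reduced Gröbner basis of I + (p) is {1}: the ideal is the whole ring, so the enlarged system has no common solution — adjoining p is inconsistent.

The remainder on division by a Gröbner basis is unique — it is the normal form.

Adjoining -6*a + 23/4*b - 17/2 makes the ideal the whole ring: the system is inconsistent.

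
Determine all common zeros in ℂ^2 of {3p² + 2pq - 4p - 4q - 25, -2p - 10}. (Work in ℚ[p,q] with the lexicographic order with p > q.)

Compute a lex Gröbner basis by Buchberger's algorithm.
f_1 = 3p² + 2pq - 4p - 4q - 25, LT = p².
f_2 = -2p - 10, LT = p.

S(f_1,f_2): lcm = p². S = ⅔pq - 19/3p - 4/3q - 25/3.
  leading term pq: subtract (-⅓q)·f_2 from ⅔pq - 19/3p - 4/3q - 25/3 → -19/3p - 14/3q - 25/3
  leading term p: subtract (19/6)·f_2 from -19/3p - 14/3q - 25/3 → -14/3q + 70/3
  leading term q: no divisor's leading term divides it; move -14/3q to the remainder.
  leading term 1: no divisor's leading term divides it; move 70/3 to the remainder.
  remainder -14/3q + 70/3 ≠ 0; add h_3 = -14/3q + 70/3 to the basis.

The other S-polynomials (S(f_1,h_3), S(f_2,h_3)) all reduce to 0 modulo the current basis, so we have a Gröbner basis.
Inter-reduce: drop elements whose leading term is divisible by another's, tail-reduce, and make monic.
Reduced Gröbner basis: {p + 5, q - 5}.

From the last basis element, q - 5 = 0, so q takes values in {5}. Each choice, substituted upward through the basis, yields the corresponding point(s) of the solution set.
  q = 5: the earlier basis element becomes p + 5 = 0, giving p = -5 — point (-5, 5).
Substituting each solution back into the original system confirms all equations vanish.

{(-5, 5)}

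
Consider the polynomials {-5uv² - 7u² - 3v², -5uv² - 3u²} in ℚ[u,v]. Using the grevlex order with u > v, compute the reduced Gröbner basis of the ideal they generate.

This is the nonlinear analogue of row-reducing a linear system.

f_1 = -5uv² - 7u² - 3v², LT = uv².
f_2 = -5uv² - 3u², LT = uv².

S(f_1,f_2): lcm = uv². S = ⅘u² + ⅗v².
  leading term u²: no divisor's leading term divides it; move ⅘u² to the remainder.
  leading term v²: no divisor's leading term divides it; move ⅗v² to the remainder.
  remainder ⅘u² + ⅗v² ≠ 0; add g_3 = ⅘u² + ⅗v² to the basis.

S(f_1,g_3): lcm = u²v². S = -¾v⁴ + 7/5u³ + ⅗uv².
  leading term v⁴: no divisor's leading term divides it; move -¾v⁴ to the remainder.
  leading term u³: subtract (7/4u)·g_3 from 7/5u³ + ⅗uv² → -9/20uv²
  leading term uv²: subtract (9/100)·f_1 from -9/20uv² → 63/100u² + 27/100v²
  leading term u²: subtract (63/80)·g_3 from 63/100u² + 27/100v² → -81/400v²
  leading term v²: no divisor's leading term divides it; move -81/400v² to the remainder.
  remainder -¾v⁴ - 81/400v² ≠ 0; add g_4 = -¾v⁴ - 81/400v² to the basis.

The other S-polynomials (S(f_2,g_3), S(f_1,g_4), S(f_2,g_4), S(g_3,g_4)) all reduce to 0 modulo the current basis, so we have a Gröbner basis.
Inter-reduce: drop elements whose leading term is divisible by another's, tail-reduce, and make monic.

G = {v⁴ + 27/100v², uv² - 9/20v², u² + ¾v²}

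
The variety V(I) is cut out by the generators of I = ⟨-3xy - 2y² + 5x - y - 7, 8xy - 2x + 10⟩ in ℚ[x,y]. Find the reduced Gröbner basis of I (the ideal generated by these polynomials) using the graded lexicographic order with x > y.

f_1 = -3xy - 2y² + 5x - y - 7, LT = xy.
f_2 = 8xy - 2x + 10, LT = xy.

S(f_1,f_2): lcm = xy. S = ⅔y² - 17/12x + ⅓y + 13/12.
  leading term y²: no divisor's leading term divides it; move ⅔y² to the remainder.
  leading term x: no divisor's leading term divides it; move -17/12x to the remainder.
  leading term y: no divisor's leading term divides it; move ⅓y to the remainder.
  leading term 1: no divisor's leading term divides it; move 13/12 to the remainder.
  remainder ⅔y² - 17/12x + ⅓y + 13/12 ≠ 0; add g_3 = ⅔y² - 17/12x + ⅓y + 13/12 to the basis.

S(f_1,g_3): lcm = xy². S = ⅔y³ + 17/8x² - 13/6xy + ⅓y² - 13/8x + 7/3y.
  leading term y³: subtract (y)·g_3 from ⅔y³ + 17/8x² - 13/6xy + ⅓y² - 13/8x + 7/3y → 17/8x² - ¾xy - 13/8x + 5/4y
  leading term x²: no divisor's leading term divides it; move 17/8x² to the remainder.
  leading term xy: subtract (¼)·f_1 from -¾xy - 13/8x + 5/4y → ½y² - 23/8x + 3/2y + 7/4
  leading term y²: subtract (¾)·g_3 from ½y² - 23/8x + 3/2y + 7/4 → -29/16x + 5/4y + 15/16
  leading term x: no divisor's leading term divides it; move -29/16x to the remainder.
  leading term y: no divisor's leading term divides it; move 5/4y to the remainder.
  leading term 1: no divisor's leading term divides it; move 15/16 to the remainder.
  remainder 17/8x² - 29/16x + 5/4y + 15/16 ≠ 0; add g_4 = 17/8x² - 29/16x + 5/4y + 15/16 to the basis.

S(f_2,g_3): lcm = xy². S = 17/8x² - ¾xy - 13/8x + 5/4y.
  leading term x²: subtract (1)·g_4 from 17/8x² - ¾xy - 13/8x + 5/4y → -¾xy + 3/16x - 15/16
  leading term xy: subtract (¼)·f_1 from -¾xy + 3/16x - 15/16 → ½y² - 17/16x + ¼y + 13/16
  leading term y²: subtract (¾)·g_3 from ½y² - 17/16x + ¼y + 13/16 → 0
  remainder 0.

S(f_1,g_4): lcm = x²y. S = ⅔xy² - 5/3x² + 121/102xy - 10/17y² + 7/3x - 15/34y.
  leading term xy²: subtract (-2/9y)·f_1 from ⅔xy² - 5/3x² + 121/102xy - 10/17y² + 7/3x - 15/34y → -4/9y³ - 5/3x² + 703/306xy - 124/153y² + 7/3x - 611/306y
  leading term y³: subtract (-⅔y)·g_3 from -4/9y³ - 5/3x² + 703/306xy - 124/153y² + 7/3x - 611/306y → -5/3x² + 23/17xy - 10/17y² + 7/3x - 65/51y
  leading term x²: subtract (-40/51)·g_4 from -5/3x² + 23/17xy - 10/17y² + 7/3x - 65/51y → 23/17xy - 10/17y² + 31/34x - 5/17y + 25/34
  leading term xy: subtract (-23/51)·f_1 from 23/17xy - 10/17y² + 31/34x - 5/17y + 25/34 → -76/51y² + 19/6x - 38/51y - 247/102
  leading term y²: subtract (-38/17)·g_3 from -76/51y² + 19/6x - 38/51y - 247/102 → 0
  remainder 0.

S(f_2,g_4): lcm = x²y. S = -¼x² + 29/34xy - 10/17y² + 5/4x - 15/34y.
  leading term x²: subtract (-2/17)·g_4 from -¼x² + 29/34xy - 10/17y² + 5/4x - 15/34y → 29/34xy - 10/17y² + 141/136x - 5/17y + 15/136
  leading term xy: subtract (-29/102)·f_1 from 29/34xy - 10/17y² + 141/136x - 5/17y + 15/136 → -59/51y² + 59/24x - 59/102y - 767/408
  leading term y²: subtract (-59/34)·g_3 from -59/51y² + 59/24x - 59/102y - 767/408 → 0
  remainder 0.

S(g_3,g_4): leading monomials are coprime, so the S-polynomial reduces to 0 (Buchberger's first criterion).
Every S-polynomial of the final basis reduces to 0, so we have a Gröbner basis.
Inter-reduce: drop elements whose leading term is divisible by another's, tail-reduce, and make monic.

G = {x² - 29/34x + 10/17y + 15/34, xy - ¼x + 5/4, y² - 17/8x + ½y + 13/8}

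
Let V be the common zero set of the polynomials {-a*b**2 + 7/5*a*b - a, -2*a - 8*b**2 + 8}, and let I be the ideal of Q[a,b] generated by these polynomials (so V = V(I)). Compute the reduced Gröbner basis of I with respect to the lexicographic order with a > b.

f_1 = -a*b**2 + 7/5*a*b - a, LT = a*b**2.
f_2 = -2*a - 8*b**2 + 8, LT = a.

S(f_1,f_2): lcm = a*b**2. S = -7/5*a*b + a - 4*b**4 + 4*b**2.
  leading term a*b: subtract (7/10*b)·f_2 from -7/5*a*b + a - 4*b**4 + 4*b**2 → a - 4*b**4 + 28/5*b**3 + 4*b**2 - 28/5*b
  leading term a: subtract (-1/2)·f_2 from a - 4*b**4 + 28/5*b**3 + 4*b**2 - 28/5*b → -4*b**4 + 28/5*b**3 - 28/5*b + 4
  leading term b**4: no divisor's leading term divides it; move -4*b**4 to the remainder.
  leading term b**3: no divisor's leading term divides it; move 28/5*b**3 to the remainder.
  leading term b: no divisor's leading term divides it; move -28/5*b to the remainder.
  leading term 1: no divisor's leading term divides it; move 4 to the remainder.
  remainder -4*b**4 + 28/5*b**3 - 28/5*b + 4 ≠ 0; add g_3 = -4*b**4 + 28/5*b**3 - 28/5*b + 4 to the basis.

The other S-polynomials (S(f_1,g_3), S(f_2,g_3)) all reduce to 0 modulo the current basis, so we have a Gröbner basis.
Inter-reduce: drop elements whose leading term is divisible by another's, tail-reduce, and make monic.

G = {a + 4*b**2 - 4, b**4 - 7/5*b**3 + 7/5*b - 1}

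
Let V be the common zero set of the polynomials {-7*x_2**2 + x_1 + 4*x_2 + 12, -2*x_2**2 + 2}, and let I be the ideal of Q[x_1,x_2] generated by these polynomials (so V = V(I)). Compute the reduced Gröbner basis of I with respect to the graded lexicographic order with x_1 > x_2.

G = {x_2**2 - 1, x_1 + 4*x_2 + 5}

Buchberger's algorithm terminates because the ascending chain of leading-term ideals stabilizes.

f_1 = -7*x_2**2 + x_1 + 4*x_2 + 12, LT = x_2**2.
f_2 = -2*x_2**2 + 2, LT = x_2**2.

S(f_1,f_2): lcm = x_2**2. S = -1/7*x_1 - 4/7*x_2 - 5/7.
  leading term x_1: no divisor's leading term divides it; move -1/7*x_1 to the remainder.
  leading term x_2: no divisor's leading term divides it; move -4/7*x_2 to the remainder.
  leading term 1: no divisor's leading term divides it; move -5/7 to the remainder.
  remainder -1/7*x_1 - 4/7*x_2 - 5/7 ≠ 0; add g_3 = -1/7*x_1 - 4/7*x_2 - 5/7 to the basis.

The other S-polynomials (S(f_1,g_3), S(f_2,g_3)) all reduce to 0 modulo the current basis, so we have a Gröbner basis.
Inter-reduce: drop elements whose leading term is divisible by another's, tail-reduce, and make monic.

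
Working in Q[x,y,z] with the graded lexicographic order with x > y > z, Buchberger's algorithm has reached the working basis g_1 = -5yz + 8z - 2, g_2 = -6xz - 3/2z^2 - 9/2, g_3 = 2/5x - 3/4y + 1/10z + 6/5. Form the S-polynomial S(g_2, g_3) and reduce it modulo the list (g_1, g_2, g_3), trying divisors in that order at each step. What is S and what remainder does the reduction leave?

S(g_2, g_3) = 15/8yz - 3z + 3/4; remainder on division = 0.

lcm(LM(g_2), LM(g_3)) = xz.
S = (lcm/LT(g_2))·g_2 − (lcm/LT(g_3))·g_3 = 15/8yz - 3z + 3/4.
Reduce S modulo (g_1, g_2, g_3) in that order:
  leading term yz: subtract (-3/8)·g_1 from 15/8yz - 3z + 3/4 → 0
The remainder is 0, so this S-polynomial contributes no new basis element.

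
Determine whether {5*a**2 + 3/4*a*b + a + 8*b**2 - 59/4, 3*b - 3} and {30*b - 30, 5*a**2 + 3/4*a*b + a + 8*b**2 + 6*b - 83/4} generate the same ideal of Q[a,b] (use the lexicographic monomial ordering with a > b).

Yes, the ideals are equal.

Since reduced Gröbner bases are canonical representatives of ideals under a given ordering, it suffices to compute and compare them.
Buchberger on the first generating set:
f_1 = 5*a**2 + 3/4*a*b + a + 8*b**2 - 59/4, LT = a**2.
f_2 = 3*b - 3, LT = b.

S(f_1,f_2): leading monomials are coprime, so the S-polynomial reduces to 0 (Buchberger's first criterion).
Every S-polynomial of the final basis reduces to 0, so we have a Gröbner basis.
Inter-reduce: drop elements whose leading term is divisible by another's, tail-reduce, and make monic.
Reduced Gröbner basis: {a**2 + 7/20*a - 27/20, b - 1}.

Buchberger on the second generating set:
h_1 = 30*b - 30, LT = b.
h_2 = 5*a**2 + 3/4*a*b + a + 8*b**2 + 6*b - 83/4, LT = a**2.

S(h_1,h_2): leading monomials are coprime, so the S-polynomial reduces to 0 (Buchberger's first criterion).
Every S-polynomial of the final basis reduces to 0, so we have a Gröbner basis.
Inter-reduce: drop elements whose leading term is divisible by another's, tail-reduce, and make monic.
Reduced Gröbner basis: {a**2 + 7/20*a - 27/20, b - 1}.

These coincide, so the ideals are equal.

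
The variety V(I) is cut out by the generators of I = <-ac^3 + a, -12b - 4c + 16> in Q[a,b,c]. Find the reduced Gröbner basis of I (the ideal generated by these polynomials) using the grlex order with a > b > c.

G = {ac^3 - a, b + 1/3c - 4/3}

The reduced Gröbner basis is the canonical form of the ideal for this ordering.

f_1 = -ac^3 + a, LT = ac^3.
f_2 = -12b - 4c + 16, LT = b.

The S-polynomials (S(f_1,f_2)) all reduce to 0 modulo the current basis, so we have a Gröbner basis.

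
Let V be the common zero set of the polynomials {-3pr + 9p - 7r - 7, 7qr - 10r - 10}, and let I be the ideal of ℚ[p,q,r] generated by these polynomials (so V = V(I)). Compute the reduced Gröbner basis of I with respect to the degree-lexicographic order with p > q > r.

G = {pq - 40/21p - 7/9q, pr - 3p + 7/3r + 7/3, qr - 10/7r - 10/7}

The reduced Gröbner basis is the canonical form of the ideal for this ordering.

f_1 = -3pr + 9p - 7r - 7, LT = pr.
f_2 = 7qr - 10r - 10, LT = qr.

S(f_1,f_2): lcm = pqr. S = -3pq + 10/7pr + 7/3qr + 10/7p + 7/3q.
  leading term pq: no divisor's leading term divides it; move -3pq to the remainder.
  leading term pr: subtract (-10/21)·f_1 from 10/7pr + 7/3qr + 10/7p + 7/3q → 7/3qr + 40/7p + 7/3q - 10/3r - 10/3
  leading term qr: subtract (⅓)·f_2 from 7/3qr + 40/7p + 7/3q - 10/3r - 10/3 → 40/7p + 7/3q
  leading term p: no divisor's leading term divides it; move 40/7p to the remainder.
  leading term q: no divisor's leading term divides it; move 7/3q to the remainder.
  remainder -3pq + 40/7p + 7/3q ≠ 0; add g_3 = -3pq + 40/7p + 7/3q to the basis.

The other S-polynomials (S(f_1,g_3), S(f_2,g_3)) all reduce to 0 modulo the current basis, so we have a Gröbner basis.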